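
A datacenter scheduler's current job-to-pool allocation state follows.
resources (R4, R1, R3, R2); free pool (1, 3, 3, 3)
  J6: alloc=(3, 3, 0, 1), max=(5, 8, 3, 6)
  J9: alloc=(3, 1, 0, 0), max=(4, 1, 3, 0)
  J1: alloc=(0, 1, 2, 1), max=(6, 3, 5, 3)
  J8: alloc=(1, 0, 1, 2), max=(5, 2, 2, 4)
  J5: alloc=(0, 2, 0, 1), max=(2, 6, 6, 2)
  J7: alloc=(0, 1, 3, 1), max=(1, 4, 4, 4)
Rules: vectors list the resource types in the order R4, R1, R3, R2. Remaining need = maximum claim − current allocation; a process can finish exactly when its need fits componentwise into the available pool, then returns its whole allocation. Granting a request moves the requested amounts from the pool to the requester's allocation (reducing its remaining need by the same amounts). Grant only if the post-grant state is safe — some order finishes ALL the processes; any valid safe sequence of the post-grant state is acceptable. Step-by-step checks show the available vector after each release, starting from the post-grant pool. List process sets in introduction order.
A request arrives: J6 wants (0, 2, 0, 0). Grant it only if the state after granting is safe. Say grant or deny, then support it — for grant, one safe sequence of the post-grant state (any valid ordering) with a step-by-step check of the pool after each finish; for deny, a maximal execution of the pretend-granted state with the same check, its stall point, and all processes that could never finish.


DENY: after the grant no complete ordering would exist.
Key observation: after J9, J8 the pool peaks at (5, 2, 4, 5), and each blocked process is short somewhere: J6 on R1; J1 on R4; J5 on R1, R3; J7 on R1.
Pretend the grant happened; the run J9, J8 goes as far as possible. Verifying each step:
  pool = (1, 1, 3, 3)
  J9 needs (1, 0, 3, 0) <= (1, 1, 3, 3) -> finishes; pool += (3, 1, 0, 0) = (4, 2, 3, 3)
  J8 needs (4, 2, 1, 2) <= (4, 2, 3, 3) -> finishes; pool += (1, 0, 1, 2) = (5, 2, 4, 5)
  J6 still needs (2, 3, 3, 5) but only (5, 2, 4, 5) is free — short on R1
  J1 still needs (6, 2, 3, 2) but only (5, 2, 4, 5) is free — short on R4
  J5 still needs (2, 4, 6, 1) but only (5, 2, 4, 5) is free — short on R1 and R3
  J7 still needs (1, 3, 1, 3) but only (5, 2, 4, 5) is free — short on R1
Processes that could never finish after the grant: J6, J1, J5 and J7.


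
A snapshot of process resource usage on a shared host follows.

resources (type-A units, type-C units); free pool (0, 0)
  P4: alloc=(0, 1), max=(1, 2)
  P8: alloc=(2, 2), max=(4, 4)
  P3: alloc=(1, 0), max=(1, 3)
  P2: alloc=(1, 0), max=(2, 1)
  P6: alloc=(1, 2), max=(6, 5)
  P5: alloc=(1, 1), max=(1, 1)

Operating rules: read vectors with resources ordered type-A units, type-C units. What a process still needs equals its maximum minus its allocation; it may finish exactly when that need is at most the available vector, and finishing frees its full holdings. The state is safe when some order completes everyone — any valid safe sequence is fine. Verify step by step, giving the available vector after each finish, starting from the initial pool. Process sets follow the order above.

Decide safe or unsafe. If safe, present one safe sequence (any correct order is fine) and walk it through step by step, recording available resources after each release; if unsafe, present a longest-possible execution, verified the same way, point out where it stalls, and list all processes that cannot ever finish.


SAFE. One safe sequence: P5, P2, P4, P8, P3, P6.
Key observation: P2 is the earliest step where a requested resource binds exactly: need (1, 1), pool (1, 1) at its turn.
Walking it through:
  pool = (0, 0)
  run P5 (needs (0, 0), free (0, 0)); after release of (1, 1) the pool is (1, 1)
  run P2 (needs (1, 1), free (1, 1)); after release of (1, 0) the pool is (2, 1)
  run P4 (needs (1, 1), free (2, 1)); after release of (0, 1) the pool is (2, 2)
  run P8 (needs (2, 2), free (2, 2)); after release of (2, 2) the pool is (4, 4)
  run P3 (needs (0, 3), free (4, 4)); after release of (1, 0) the pool is (5, 4)
  run P6 (needs (5, 3), free (5, 4)); after release of (1, 2) the pool is (6, 6)


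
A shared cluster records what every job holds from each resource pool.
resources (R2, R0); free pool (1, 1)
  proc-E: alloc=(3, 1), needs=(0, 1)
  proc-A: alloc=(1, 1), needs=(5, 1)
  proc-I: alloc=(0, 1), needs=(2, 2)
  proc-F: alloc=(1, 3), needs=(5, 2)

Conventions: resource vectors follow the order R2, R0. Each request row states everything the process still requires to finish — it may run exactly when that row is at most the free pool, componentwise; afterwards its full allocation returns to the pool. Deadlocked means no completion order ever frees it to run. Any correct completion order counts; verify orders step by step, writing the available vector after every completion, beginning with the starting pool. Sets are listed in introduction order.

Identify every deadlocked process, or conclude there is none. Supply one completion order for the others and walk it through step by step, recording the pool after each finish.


Deadlocked: proc-A and proc-F.
Key observation: the pool after proc-E, proc-I is (4, 3); every surviving request exceeds it in R2, so progress ends there.
One completion order for the rest: proc-E, proc-I. Walking it through:
  pool = (1, 1)
  proc-E: need (0, 1) fits (1, 1); releases (3, 1), pool now (4, 2)
  proc-I: need (2, 2) fits (4, 2); releases (0, 1), pool now (4, 3)
The stuck group stays short no matter what:
  blocked: proc-A wants (5, 1), pool (4, 3) — not enough R2
  blocked: proc-F wants (5, 2), pool (4, 3) — not enough R2


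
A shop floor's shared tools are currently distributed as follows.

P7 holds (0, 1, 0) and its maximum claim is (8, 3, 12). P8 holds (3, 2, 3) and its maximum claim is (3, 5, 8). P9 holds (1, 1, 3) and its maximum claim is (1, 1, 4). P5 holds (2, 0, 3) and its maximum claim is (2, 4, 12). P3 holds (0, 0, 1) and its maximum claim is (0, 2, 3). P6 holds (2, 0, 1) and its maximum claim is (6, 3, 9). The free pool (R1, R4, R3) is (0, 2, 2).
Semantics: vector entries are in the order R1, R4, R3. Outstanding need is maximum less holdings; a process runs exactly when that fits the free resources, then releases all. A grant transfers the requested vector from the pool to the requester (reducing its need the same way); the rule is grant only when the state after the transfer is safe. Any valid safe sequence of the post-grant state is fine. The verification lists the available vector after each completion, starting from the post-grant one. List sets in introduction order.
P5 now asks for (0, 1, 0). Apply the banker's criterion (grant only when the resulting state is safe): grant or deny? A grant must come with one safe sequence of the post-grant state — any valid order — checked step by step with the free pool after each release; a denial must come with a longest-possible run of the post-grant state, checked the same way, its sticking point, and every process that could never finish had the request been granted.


DENY. Granting would leave the state unsafe.
Key observation: after P9, P3 the pool peaks at (1, 2, 6), and each blocked process is short somewhere: P7 on R1, R3; P8 on R4; P5 on R4, R3; P6 on R1, R4, R3.
After a pretend grant, a maximal execution: P9, P3 — then nothing else fits. Check, step by step:
  pool = (0, 1, 2)
  P9: need (0, 0, 1) fits (0, 1, 2); releases (1, 1, 3), pool now (1, 2, 5)
  P3: need (0, 2, 2) fits (1, 2, 5); releases (0, 0, 1), pool now (1, 2, 6)
  blocked: P7 wants (8, 2, 12), pool (1, 2, 6) — not enough R1 and R3
  blocked: P8 wants (0, 3, 5), pool (1, 2, 6) — not enough R4
  blocked: P5 wants (0, 3, 9), pool (1, 2, 6) — not enough R4 and R3
  blocked: P6 wants (4, 3, 8), pool (1, 2, 6) — not enough R1, R4 and R3
Processes that could never finish after the grant: P7, P8, P5 and P6.


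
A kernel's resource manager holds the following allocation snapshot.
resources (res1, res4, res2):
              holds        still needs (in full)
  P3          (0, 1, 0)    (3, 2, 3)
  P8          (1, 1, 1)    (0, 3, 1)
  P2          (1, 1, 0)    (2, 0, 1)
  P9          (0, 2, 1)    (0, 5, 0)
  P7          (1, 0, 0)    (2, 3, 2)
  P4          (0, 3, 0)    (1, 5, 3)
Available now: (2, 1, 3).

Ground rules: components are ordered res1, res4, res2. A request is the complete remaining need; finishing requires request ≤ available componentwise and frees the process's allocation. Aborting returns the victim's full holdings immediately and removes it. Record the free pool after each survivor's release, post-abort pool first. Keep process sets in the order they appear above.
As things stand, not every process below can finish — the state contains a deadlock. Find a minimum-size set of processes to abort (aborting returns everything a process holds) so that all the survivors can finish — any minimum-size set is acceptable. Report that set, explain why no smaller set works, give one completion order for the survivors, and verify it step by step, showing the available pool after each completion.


The answer: abort P9.
Key observation: the returned (0, 2, 1) from P9 is what brings P4 — unrunnable before, under any order — into play at step 4.
Why nothing smaller works: aborting no one leaves the state deadlocked as given.
Survivors finish in the order: P2, P3, P8, P4, P7. Verifying each step (pool after the aborts first):
  pool = (2, 3, 4)
  P2: need (2, 0, 1) fits (2, 3, 4); releases (1, 1, 0), pool now (3, 4, 4)
  P3: need (3, 2, 3) fits (3, 4, 4); releases (0, 1, 0), pool now (3, 5, 4)
  P8: need (0, 3, 1) fits (3, 5, 4); releases (1, 1, 1), pool now (4, 6, 5)
  P4: need (1, 5, 3) fits (4, 6, 5); releases (0, 3, 0), pool now (4, 9, 5)
  P7: need (2, 3, 2) fits (4, 9, 5); releases (1, 0, 0), pool now (5, 9, 5)


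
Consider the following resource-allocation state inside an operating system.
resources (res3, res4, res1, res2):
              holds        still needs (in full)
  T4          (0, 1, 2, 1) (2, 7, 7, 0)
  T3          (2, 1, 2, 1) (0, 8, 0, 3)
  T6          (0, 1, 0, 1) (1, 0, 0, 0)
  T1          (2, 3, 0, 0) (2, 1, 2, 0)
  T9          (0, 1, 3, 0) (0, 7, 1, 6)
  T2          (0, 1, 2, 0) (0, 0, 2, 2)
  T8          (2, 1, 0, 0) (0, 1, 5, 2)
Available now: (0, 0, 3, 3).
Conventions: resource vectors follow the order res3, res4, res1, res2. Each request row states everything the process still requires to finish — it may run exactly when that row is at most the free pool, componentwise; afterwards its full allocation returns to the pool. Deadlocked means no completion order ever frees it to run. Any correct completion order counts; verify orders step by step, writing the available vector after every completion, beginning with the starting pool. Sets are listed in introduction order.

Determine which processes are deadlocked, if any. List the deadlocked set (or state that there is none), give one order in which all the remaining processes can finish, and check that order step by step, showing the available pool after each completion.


The deadlocked set is T4, T3 and T9.
Key observation: once T2, T8, T6, T1 finish, the pool peaks at (4, 6, 5, 4) — and every remaining process still needs more res4 than that.
The rest can finish in the order T2, T8, T6, T1. Check, step by step:
  pool = (0, 0, 3, 3)
  run T2 (needs (0, 0, 2, 2), free (0, 0, 3, 3)); after release of (0, 1, 2, 0) the pool is (0, 1, 5, 3)
  run T8 (needs (0, 1, 5, 2), free (0, 1, 5, 3)); after release of (2, 1, 0, 0) the pool is (2, 2, 5, 3)
  run T6 (needs (1, 0, 0, 0), free (2, 2, 5, 3)); after release of (0, 1, 0, 1) the pool is (2, 3, 5, 4)
  run T1 (needs (2, 1, 2, 0), free (2, 3, 5, 4)); after release of (2, 3, 0, 0) the pool is (4, 6, 5, 4)
The blocked processes can never fit:
  T4 cannot run: need (2, 7, 7, 0) vs free (4, 6, 5, 4) (insufficient res4 and res1)
  T3 cannot run: need (0, 8, 0, 3) vs free (4, 6, 5, 4) (insufficient res4)
  T9 cannot run: need (0, 7, 1, 6) vs free (4, 6, 5, 4) (insufficient res4 and res2)


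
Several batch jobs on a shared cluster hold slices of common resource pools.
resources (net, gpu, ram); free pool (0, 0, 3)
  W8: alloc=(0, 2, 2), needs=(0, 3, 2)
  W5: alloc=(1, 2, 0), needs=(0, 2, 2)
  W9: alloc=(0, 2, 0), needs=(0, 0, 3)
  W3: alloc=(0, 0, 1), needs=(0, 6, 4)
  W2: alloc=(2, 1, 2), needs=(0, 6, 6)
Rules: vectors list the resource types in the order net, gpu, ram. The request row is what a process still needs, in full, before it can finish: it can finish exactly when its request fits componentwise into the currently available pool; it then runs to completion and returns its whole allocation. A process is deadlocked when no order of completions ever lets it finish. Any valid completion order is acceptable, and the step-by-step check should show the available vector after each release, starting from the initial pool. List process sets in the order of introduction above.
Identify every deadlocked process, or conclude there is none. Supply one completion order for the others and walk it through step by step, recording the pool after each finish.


Nothing here is deadlocked.
Key observation: starting with W9, each completion frees enough for the next — no one is permanently blocked.
One completion order for the rest: W9, W5, W8, W3, W2. Check, step by step:
  pool = (0, 0, 3)
  W9: need (0, 0, 3) fits (0, 0, 3); releases (0, 2, 0), pool now (0, 2, 3)
  W5: need (0, 2, 2) fits (0, 2, 3); releases (1, 2, 0), pool now (1, 4, 3)
  W8: need (0, 3, 2) fits (1, 4, 3); releases (0, 2, 2), pool now (1, 6, 5)
  W3: need (0, 6, 4) fits (1, 6, 5); releases (0, 0, 1), pool now (1, 6, 6)
  W2: need (0, 6, 6) fits (1, 6, 6); releases (2, 1, 2), pool now (3, 7, 8)


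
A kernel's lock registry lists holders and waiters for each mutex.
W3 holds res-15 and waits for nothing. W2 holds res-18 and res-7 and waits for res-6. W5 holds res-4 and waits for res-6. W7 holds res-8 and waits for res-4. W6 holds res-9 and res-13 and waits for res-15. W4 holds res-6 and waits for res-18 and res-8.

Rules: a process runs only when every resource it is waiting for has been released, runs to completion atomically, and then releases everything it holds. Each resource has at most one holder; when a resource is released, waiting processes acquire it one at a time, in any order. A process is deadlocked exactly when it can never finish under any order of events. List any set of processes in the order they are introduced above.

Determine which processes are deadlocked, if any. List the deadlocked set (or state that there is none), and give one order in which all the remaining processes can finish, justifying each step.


The deadlocked set is W2, W5, W7 and W4.
Key observation: nobody on the ring W2 -> W4 -> W2 can start until another member finishes, which never happens; W5 and W7 are caught in further circular waits.
The rest can finish in the order W3, W6.
Walking it through:
  W3 waits on nothing -> runs at once and releases res-15
  W6 waits on res-15 — all released -> runs and releases res-9 and res-13


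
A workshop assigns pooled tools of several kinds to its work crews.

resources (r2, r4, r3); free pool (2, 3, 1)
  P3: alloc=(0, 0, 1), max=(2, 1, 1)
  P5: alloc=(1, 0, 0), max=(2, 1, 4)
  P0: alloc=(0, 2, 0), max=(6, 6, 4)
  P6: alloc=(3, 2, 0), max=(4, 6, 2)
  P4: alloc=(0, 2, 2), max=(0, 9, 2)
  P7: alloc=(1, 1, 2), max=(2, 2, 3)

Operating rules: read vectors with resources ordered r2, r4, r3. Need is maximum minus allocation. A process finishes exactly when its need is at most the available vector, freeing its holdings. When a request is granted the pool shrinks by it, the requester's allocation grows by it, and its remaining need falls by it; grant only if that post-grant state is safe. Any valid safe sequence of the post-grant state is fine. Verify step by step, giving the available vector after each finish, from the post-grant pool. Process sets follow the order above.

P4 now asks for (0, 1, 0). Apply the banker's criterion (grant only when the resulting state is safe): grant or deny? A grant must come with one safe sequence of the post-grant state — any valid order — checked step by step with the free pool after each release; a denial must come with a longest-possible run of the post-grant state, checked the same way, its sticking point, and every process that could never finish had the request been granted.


DENY: after the grant no complete ordering would exist.
Key observation: P7, P3, P5 can finish, but then (4, 3, 4) is all there is, and the blocked group's r4 demands exceed it.
On the post-grant state, P7, P3, P5 is a maximal run — nothing extends it. Walking it through:
  pool = (2, 2, 1)
  run P7 (needs (1, 1, 1), free (2, 2, 1)); after release of (1, 1, 2) the pool is (3, 3, 3)
  run P3 (needs (2, 1, 0), free (3, 3, 3)); after release of (0, 0, 1) the pool is (3, 3, 4)
  run P5 (needs (1, 1, 4), free (3, 3, 4)); after release of (1, 0, 0) the pool is (4, 3, 4)
  blocked: P0 wants (6, 4, 4), pool (4, 3, 4) — not enough r2 and r4
  blocked: P6 wants (1, 4, 2), pool (4, 3, 4) — not enough r4
  blocked: P4 wants (0, 6, 0), pool (4, 3, 4) — not enough r4
Post-grant, the permanently blocked set is P0, P6 and P4.


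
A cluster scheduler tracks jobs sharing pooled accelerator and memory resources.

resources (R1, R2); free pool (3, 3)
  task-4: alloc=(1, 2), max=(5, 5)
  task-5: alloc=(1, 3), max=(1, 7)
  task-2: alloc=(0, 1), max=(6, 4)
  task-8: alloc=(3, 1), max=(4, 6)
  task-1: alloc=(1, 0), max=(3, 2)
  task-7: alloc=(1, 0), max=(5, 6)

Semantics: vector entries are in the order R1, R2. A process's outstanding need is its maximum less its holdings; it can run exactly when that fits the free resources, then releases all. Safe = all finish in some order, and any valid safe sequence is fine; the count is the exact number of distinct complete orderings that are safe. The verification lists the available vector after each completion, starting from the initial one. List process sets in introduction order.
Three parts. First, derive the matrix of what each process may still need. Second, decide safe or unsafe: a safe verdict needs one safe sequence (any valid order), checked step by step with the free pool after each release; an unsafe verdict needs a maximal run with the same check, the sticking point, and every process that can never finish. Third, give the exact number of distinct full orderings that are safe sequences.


(1) Need matrix, components ordered R1, R2:
  task-4: (4, 3)
  task-5: (0, 4)
  task-2: (6, 3)
  task-8: (1, 5)
  task-1: (2, 2)
  task-7: (4, 6)
(2) The state is SAFE; one workable sequence: task-1, task-4, task-8, task-7, task-5, task-2.
Key observation: at task-4 the run first touches a limit — (4, 3) against (4, 3), exact on a resource it actually requests.
Step-by-step check:
  pool = (3, 3)
  task-1: need (2, 2) fits (3, 3); releases (1, 0), pool now (4, 3)
  task-4: need (4, 3) fits (4, 3); releases (1, 2), pool now (5, 5)
  task-8: need (1, 5) fits (5, 5); releases (3, 1), pool now (8, 6)
  task-7: need (4, 6) fits (8, 6); releases (1, 0), pool now (9, 6)
  task-5: need (0, 4) fits (9, 6); releases (1, 3), pool now (10, 9)
  task-2: need (6, 3) fits (10, 9); releases (0, 1), pool now (10, 10)
(3) Precisely 12 of the possible complete orderings are safe sequences.


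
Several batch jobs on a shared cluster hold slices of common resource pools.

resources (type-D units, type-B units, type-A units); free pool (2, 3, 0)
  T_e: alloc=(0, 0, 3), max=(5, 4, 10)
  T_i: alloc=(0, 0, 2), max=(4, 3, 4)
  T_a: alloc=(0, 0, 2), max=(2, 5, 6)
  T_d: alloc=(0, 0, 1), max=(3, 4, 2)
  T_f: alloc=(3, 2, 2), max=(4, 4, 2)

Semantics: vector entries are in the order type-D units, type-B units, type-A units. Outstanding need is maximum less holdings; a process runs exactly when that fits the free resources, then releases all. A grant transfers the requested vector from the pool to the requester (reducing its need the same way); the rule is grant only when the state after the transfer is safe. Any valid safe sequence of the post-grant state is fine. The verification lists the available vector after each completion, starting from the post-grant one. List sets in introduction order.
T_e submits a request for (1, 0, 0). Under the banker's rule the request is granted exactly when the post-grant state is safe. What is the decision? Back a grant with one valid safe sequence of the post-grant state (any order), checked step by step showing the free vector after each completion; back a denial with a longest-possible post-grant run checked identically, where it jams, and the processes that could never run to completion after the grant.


GRANT — the state after the grant stays safe, e.g. via T_f, T_i, T_d, T_a, T_e.
Key observation: the grant leaves (1, 3, 0) free — enough for T_f, whose release restarts the cascade.
Check on the post-grant state, step by step:
  pool = (1, 3, 0)
  T_f needs (1, 2, 0) <= (1, 3, 0) -> finishes; pool += (3, 2, 2) = (4, 5, 2)
  T_i needs (4, 3, 2) <= (4, 5, 2) -> finishes; pool += (0, 0, 2) = (4, 5, 4)
  T_d needs (3, 4, 1) <= (4, 5, 4) -> finishes; pool += (0, 0, 1) = (4, 5, 5)
  T_a needs (2, 5, 4) <= (4, 5, 5) -> finishes; pool += (0, 0, 2) = (4, 5, 7)
  T_e needs (4, 4, 7) <= (4, 5, 7) -> finishes; pool += (1, 0, 3) = (5, 5, 10)


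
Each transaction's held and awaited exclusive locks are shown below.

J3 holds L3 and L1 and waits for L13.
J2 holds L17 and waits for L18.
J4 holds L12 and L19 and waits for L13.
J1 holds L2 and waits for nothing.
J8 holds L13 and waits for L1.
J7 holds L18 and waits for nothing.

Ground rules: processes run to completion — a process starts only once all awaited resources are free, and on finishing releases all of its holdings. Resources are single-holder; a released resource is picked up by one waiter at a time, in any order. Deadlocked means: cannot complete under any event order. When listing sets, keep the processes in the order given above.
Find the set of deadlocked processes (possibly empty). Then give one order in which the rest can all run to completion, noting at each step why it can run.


Deadlocked: J3, J4 and J8.
Key observation: the waits loop around J3 -> J8 -> J3 with no way out; J4 waits into the deadlock from upstream.
A valid finishing order for the others: J1, J7, J2.
Check, step by step:
  J1 waits on nothing -> runs at once and releases L2
  J7 waits on nothing -> runs at once and releases L18
  J2 waits on L18 — all released -> runs and releases L17


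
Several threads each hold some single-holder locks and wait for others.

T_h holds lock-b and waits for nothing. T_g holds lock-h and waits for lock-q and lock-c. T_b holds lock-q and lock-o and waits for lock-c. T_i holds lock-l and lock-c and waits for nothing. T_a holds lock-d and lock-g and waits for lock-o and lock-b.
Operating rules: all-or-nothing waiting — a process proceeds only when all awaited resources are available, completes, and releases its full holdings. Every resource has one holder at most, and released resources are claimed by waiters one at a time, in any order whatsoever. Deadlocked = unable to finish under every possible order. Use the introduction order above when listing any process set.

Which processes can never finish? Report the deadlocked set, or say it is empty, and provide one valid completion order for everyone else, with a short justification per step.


The deadlocked set is empty.
Key observation: the wait relation is loop-free; peeling off processes with no waits unwinds the whole state.
The rest can finish in the order T_i, T_b, T_h, T_a, T_g.
Verifying each step:
  T_i waits on nothing -> runs at once and releases lock-l and lock-c
  T_b: everything it awaited (lock-c) is free; runs, freeing lock-q and lock-o
  T_h waits on nothing -> runs at once and releases lock-b
  T_a: everything it awaited (lock-o and lock-b) is free; runs, freeing lock-d and lock-g
  T_g: everything it awaited (lock-q and lock-c) is free; runs, freeing lock-h


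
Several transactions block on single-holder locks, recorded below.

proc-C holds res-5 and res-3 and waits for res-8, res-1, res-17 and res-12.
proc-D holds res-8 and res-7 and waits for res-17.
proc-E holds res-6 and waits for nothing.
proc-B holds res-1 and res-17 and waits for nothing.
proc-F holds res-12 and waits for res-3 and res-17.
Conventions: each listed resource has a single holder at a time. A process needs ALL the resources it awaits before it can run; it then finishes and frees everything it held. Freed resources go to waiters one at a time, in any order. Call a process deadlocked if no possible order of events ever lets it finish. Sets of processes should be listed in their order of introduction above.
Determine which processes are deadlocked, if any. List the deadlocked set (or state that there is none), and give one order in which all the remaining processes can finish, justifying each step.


The deadlocked set is proc-C and proc-F.
Key observation: the knot is the closed ring of waits proc-C -> proc-F -> proc-C; no other process is dragged down with it.
The rest can finish in the order proc-B, proc-D, proc-E.
Verifying each step:
  proc-B waits on nothing -> runs at once and releases res-1 and res-17
  proc-D: everything it awaited (res-17) is free; runs, freeing res-8 and res-7
  proc-E waits on nothing -> runs at once and releases res-6


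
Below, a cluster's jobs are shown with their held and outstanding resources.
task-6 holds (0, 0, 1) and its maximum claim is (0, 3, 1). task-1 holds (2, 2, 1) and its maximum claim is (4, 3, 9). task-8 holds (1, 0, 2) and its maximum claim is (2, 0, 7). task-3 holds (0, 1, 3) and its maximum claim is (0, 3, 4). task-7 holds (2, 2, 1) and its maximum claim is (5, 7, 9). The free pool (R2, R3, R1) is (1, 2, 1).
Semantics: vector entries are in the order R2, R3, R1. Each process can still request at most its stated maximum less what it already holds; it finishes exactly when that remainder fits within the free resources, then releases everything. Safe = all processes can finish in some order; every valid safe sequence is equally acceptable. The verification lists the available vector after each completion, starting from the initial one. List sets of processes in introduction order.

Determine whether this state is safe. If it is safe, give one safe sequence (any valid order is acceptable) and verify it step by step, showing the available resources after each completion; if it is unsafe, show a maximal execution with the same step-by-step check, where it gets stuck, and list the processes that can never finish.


UNSAFE — no complete ordering exists.
Key observation: once task-3, task-6, task-8 finish, the pool peaks at (2, 3, 7) — and every remaining process still needs more R1 than that.
A maximal execution: task-3, task-6, task-8 — then nothing else fits. Check, step by step:
  pool = (1, 2, 1)
  task-3 needs (0, 2, 1) <= (1, 2, 1) -> finishes; pool += (0, 1, 3) = (1, 3, 4)
  task-6 needs (0, 3, 0) <= (1, 3, 4) -> finishes; pool += (0, 0, 1) = (1, 3, 5)
  task-8 needs (1, 0, 5) <= (1, 3, 5) -> finishes; pool += (1, 0, 2) = (2, 3, 7)
  task-1 still needs (2, 1, 8) but only (2, 3, 7) is free — short on R1
  task-7 still needs (3, 5, 8) but only (2, 3, 7) is free — short on R2, R3 and R1
Permanently blocked: task-1 and task-7.


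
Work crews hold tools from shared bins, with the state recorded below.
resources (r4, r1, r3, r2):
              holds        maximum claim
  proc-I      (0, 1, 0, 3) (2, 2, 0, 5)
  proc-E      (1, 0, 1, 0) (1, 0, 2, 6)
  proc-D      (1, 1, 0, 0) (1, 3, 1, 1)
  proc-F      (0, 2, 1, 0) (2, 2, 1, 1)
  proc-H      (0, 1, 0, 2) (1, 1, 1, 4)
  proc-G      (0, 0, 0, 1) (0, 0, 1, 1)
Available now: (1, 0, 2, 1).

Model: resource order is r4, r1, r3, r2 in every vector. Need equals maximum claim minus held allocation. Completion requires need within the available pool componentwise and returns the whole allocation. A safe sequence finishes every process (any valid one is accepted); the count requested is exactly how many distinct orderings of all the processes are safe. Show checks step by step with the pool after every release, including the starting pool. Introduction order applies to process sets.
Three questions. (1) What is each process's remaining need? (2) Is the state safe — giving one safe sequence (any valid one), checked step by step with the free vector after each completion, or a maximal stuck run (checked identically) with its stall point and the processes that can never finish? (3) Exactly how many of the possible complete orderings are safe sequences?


(1) Outstanding need per process (order r4, r1, r3, r2):
  proc-I: (2, 1, 0, 2)
  proc-E: (0, 0, 1, 6)
  proc-D: (0, 2, 1, 1)
  proc-F: (2, 0, 0, 1)
  proc-H: (1, 0, 1, 2)
  proc-G: (0, 0, 1, 0)
(2) The state is UNSAFE.
Key observation: after proc-G, proc-H the pool peaks at (1, 1, 2, 4), and each blocked process is short somewhere: proc-I on r4; proc-E on r2; proc-D on r1; proc-F on r4.
The run proc-G, proc-H cannot be extended any further. Step-by-step check:
  pool = (1, 0, 2, 1)
  proc-G needs (0, 0, 1, 0) <= (1, 0, 2, 1) -> finishes; pool += (0, 0, 0, 1) = (1, 0, 2, 2)
  proc-H needs (1, 0, 1, 2) <= (1, 0, 2, 2) -> finishes; pool += (0, 1, 0, 2) = (1, 1, 2, 4)
  proc-I still needs (2, 1, 0, 2) but only (1, 1, 2, 4) is free — short on r4
  proc-E still needs (0, 0, 1, 6) but only (1, 1, 2, 4) is free — short on r2
  proc-D still needs (0, 2, 1, 1) but only (1, 1, 2, 4) is free — short on r1
  proc-F still needs (2, 0, 0, 1) but only (1, 1, 2, 4) is free — short on r4
Permanently blocked: proc-I, proc-E, proc-D and proc-F.
(3) Exactly 0 of the possible complete orderings are safe sequences.


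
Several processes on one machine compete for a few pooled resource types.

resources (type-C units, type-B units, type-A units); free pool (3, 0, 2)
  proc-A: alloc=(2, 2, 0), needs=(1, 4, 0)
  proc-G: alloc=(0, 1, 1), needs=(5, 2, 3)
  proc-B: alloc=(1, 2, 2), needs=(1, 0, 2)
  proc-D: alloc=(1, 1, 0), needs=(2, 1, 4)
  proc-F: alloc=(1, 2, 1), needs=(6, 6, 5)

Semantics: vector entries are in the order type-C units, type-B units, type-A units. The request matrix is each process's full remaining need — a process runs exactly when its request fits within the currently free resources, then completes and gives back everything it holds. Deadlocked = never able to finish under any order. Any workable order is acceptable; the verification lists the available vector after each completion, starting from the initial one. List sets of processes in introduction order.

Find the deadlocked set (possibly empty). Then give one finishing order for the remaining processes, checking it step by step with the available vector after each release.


Nothing here is deadlocked.
Key observation: proc-B fits the free pool immediately, and its release cascades until everyone finishes.
One completion order for the rest: proc-B, proc-D, proc-G, proc-A, proc-F. Step-by-step check:
  pool = (3, 0, 2)
  run proc-B (needs (1, 0, 2), free (3, 0, 2)); after release of (1, 2, 2) the pool is (4, 2, 4)
  run proc-D (needs (2, 1, 4), free (4, 2, 4)); after release of (1, 1, 0) the pool is (5, 3, 4)
  run proc-G (needs (5, 2, 3), free (5, 3, 4)); after release of (0, 1, 1) the pool is (5, 4, 5)
  run proc-A (needs (1, 4, 0), free (5, 4, 5)); after release of (2, 2, 0) the pool is (7, 6, 5)
  run proc-F (needs (6, 6, 5), free (7, 6, 5)); after release of (1, 2, 1) the pool is (8, 8, 6)


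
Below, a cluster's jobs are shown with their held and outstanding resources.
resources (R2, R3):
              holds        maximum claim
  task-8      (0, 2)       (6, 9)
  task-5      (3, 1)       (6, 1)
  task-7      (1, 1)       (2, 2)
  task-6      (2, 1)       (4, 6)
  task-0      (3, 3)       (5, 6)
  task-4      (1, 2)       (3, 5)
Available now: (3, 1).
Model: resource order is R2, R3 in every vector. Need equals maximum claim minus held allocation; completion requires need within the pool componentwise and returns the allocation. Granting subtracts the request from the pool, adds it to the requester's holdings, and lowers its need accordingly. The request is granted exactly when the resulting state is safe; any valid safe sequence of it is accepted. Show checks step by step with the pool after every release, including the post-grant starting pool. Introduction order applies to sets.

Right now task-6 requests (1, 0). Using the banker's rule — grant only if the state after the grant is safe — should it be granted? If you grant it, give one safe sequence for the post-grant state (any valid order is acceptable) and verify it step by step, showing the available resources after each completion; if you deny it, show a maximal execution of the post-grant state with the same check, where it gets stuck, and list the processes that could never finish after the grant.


GRANT: granting preserves safety; a valid post-grant sequence is task-7, task-5, task-4, task-0, task-6, task-8.
Key observation: after the grant the pool drops to (2, 1), which still lets task-7 finish first and unwind the rest.
Step-by-step check of the post-grant state:
  pool = (2, 1)
  run task-7 (needs (1, 1), free (2, 1)); after release of (1, 1) the pool is (3, 2)
  run task-5 (needs (3, 0), free (3, 2)); after release of (3, 1) the pool is (6, 3)
  run task-4 (needs (2, 3), free (6, 3)); after release of (1, 2) the pool is (7, 5)
  run task-0 (needs (2, 3), free (7, 5)); after release of (3, 3) the pool is (10, 8)
  run task-6 (needs (1, 5), free (10, 8)); after release of (3, 1) the pool is (13, 9)
  run task-8 (needs (6, 7), free (13, 9)); after release of (0, 2) the pool is (13, 11)


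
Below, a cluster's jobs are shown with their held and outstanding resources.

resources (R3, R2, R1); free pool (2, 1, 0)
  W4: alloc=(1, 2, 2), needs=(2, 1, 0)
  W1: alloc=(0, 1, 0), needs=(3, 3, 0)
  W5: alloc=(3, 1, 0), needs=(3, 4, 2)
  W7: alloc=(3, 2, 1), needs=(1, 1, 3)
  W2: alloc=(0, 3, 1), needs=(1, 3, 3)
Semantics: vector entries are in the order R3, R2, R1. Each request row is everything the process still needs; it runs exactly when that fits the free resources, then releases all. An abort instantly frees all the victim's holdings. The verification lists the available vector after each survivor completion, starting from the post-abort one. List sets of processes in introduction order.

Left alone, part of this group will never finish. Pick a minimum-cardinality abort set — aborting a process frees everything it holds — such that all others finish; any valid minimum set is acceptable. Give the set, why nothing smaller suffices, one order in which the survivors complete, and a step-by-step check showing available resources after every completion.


Abort W7.
Key observation: aborting W7 returns (3, 2, 1), and W2 — hopeless before — runs at step 4 with the returned capacity in the pool.
No smaller set exists: with zero aborts the deadlock remains.
One survivor order: W4, W5, W1, W2. Walking it through (post-abort pool first):
  pool = (5, 3, 1)
  W4 needs (2, 1, 0) <= (5, 3, 1) -> finishes; pool += (1, 2, 2) = (6, 5, 3)
  W5 needs (3, 4, 2) <= (6, 5, 3) -> finishes; pool += (3, 1, 0) = (9, 6, 3)
  W1 needs (3, 3, 0) <= (9, 6, 3) -> finishes; pool += (0, 1, 0) = (9, 7, 3)
  W2 needs (1, 3, 3) <= (9, 7, 3) -> finishes; pool += (0, 3, 1) = (9, 10, 4)


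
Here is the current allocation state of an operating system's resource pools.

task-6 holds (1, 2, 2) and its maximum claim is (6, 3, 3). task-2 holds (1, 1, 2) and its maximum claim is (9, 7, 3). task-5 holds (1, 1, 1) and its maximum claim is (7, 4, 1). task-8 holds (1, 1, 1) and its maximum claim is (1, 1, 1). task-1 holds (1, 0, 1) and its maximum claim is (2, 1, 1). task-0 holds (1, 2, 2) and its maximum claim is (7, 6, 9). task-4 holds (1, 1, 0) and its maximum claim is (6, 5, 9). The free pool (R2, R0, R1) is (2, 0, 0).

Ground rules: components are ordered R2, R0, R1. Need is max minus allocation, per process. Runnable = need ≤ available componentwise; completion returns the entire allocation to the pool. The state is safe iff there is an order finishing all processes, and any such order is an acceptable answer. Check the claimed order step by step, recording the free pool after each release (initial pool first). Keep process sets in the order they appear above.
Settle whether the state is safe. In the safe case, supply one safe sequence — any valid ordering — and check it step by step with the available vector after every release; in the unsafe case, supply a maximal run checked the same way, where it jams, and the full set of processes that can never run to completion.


UNSAFE — no complete ordering exists.
Key observation: even finishing task-8, task-1 leaves just (4, 1, 2) free — too little R2 for any of the remaining processes.
Going as far as possible: task-8, task-1; after that, nothing fits. Step-by-step check:
  pool = (2, 0, 0)
  task-8 needs (0, 0, 0) <= (2, 0, 0) -> finishes; pool += (1, 1, 1) = (3, 1, 1)
  task-1 needs (1, 1, 0) <= (3, 1, 1) -> finishes; pool += (1, 0, 1) = (4, 1, 2)
  task-6 cannot run: need (5, 1, 1) vs free (4, 1, 2) (insufficient R2)
  task-2 cannot run: need (8, 6, 1) vs free (4, 1, 2) (insufficient R2 and R0)
  task-5 cannot run: need (6, 3, 0) vs free (4, 1, 2) (insufficient R2 and R0)
  task-0 cannot run: need (6, 4, 7) vs free (4, 1, 2) (insufficient R2, R0 and R1)
  task-4 cannot run: need (5, 4, 9) vs free (4, 1, 2) (insufficient R2, R0 and R1)
Processes that can never finish: task-6, task-2, task-5, task-0 and task-4.


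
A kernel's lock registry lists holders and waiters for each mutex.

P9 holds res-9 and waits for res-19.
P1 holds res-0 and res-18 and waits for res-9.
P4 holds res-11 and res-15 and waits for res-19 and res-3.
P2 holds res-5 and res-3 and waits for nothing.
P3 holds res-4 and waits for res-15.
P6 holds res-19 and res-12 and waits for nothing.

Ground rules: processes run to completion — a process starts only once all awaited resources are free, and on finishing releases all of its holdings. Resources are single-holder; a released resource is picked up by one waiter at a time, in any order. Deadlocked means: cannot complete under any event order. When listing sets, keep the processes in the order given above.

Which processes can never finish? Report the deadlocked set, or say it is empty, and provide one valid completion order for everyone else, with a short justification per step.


No process is deadlocked.
Key observation: the waits form no ring: some process can always run, and its releases unblock the others one by one.
The rest can finish in the order P6, P2, P9, P1, P4, P3.
Check, step by step:
  run P6 (it waits on nothing); releases res-19 and res-12
  run P2 (it waits on nothing); releases res-5 and res-3
  P9: everything it awaited (res-19) is free; runs, freeing res-9
  P1: everything it awaited (res-9) is free; runs, freeing res-0 and res-18
  P4: everything it awaited (res-19 and res-3) is free; runs, freeing res-11 and res-15
  P3: everything it awaited (res-15) is free; runs, freeing res-4


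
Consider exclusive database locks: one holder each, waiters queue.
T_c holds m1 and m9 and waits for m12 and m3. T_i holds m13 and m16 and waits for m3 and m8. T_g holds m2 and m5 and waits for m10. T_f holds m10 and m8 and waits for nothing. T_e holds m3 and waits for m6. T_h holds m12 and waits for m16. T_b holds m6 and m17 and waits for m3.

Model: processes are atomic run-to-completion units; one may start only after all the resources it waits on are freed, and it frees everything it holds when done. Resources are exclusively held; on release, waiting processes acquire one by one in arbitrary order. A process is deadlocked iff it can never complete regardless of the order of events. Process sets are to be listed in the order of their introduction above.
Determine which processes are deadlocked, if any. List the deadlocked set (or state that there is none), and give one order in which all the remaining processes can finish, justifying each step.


The deadlocked set is T_c, T_i, T_e, T_h and T_b.
Key observation: along T_e -> T_b -> T_e, each member waits on what the next one holds — a deadlock; T_c, T_i and T_h wait into the deadlock from upstream.
One completion order for the rest: T_f, T_g.
Walking it through:
  T_f: no waits; runs immediately, freeing m10 and m8
  T_g waits on m10 — all released -> runs and releases m2 and m5
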